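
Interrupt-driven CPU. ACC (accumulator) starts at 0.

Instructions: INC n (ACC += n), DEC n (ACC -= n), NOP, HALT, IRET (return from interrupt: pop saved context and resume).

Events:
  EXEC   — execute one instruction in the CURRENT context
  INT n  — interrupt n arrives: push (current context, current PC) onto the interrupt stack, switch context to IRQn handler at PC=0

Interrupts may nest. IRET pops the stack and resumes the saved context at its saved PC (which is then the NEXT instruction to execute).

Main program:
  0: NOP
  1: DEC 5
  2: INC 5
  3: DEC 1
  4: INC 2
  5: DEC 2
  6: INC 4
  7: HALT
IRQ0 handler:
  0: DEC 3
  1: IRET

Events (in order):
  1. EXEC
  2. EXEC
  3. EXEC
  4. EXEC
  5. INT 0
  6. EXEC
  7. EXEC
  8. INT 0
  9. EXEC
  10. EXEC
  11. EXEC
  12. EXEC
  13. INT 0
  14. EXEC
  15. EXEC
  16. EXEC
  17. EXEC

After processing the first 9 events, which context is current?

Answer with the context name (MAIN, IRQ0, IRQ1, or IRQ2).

Answer: IRQ0

Derivation:
Event 1 (EXEC): [MAIN] PC=0: NOP
Event 2 (EXEC): [MAIN] PC=1: DEC 5 -> ACC=-5
Event 3 (EXEC): [MAIN] PC=2: INC 5 -> ACC=0
Event 4 (EXEC): [MAIN] PC=3: DEC 1 -> ACC=-1
Event 5 (INT 0): INT 0 arrives: push (MAIN, PC=4), enter IRQ0 at PC=0 (depth now 1)
Event 6 (EXEC): [IRQ0] PC=0: DEC 3 -> ACC=-4
Event 7 (EXEC): [IRQ0] PC=1: IRET -> resume MAIN at PC=4 (depth now 0)
Event 8 (INT 0): INT 0 arrives: push (MAIN, PC=4), enter IRQ0 at PC=0 (depth now 1)
Event 9 (EXEC): [IRQ0] PC=0: DEC 3 -> ACC=-7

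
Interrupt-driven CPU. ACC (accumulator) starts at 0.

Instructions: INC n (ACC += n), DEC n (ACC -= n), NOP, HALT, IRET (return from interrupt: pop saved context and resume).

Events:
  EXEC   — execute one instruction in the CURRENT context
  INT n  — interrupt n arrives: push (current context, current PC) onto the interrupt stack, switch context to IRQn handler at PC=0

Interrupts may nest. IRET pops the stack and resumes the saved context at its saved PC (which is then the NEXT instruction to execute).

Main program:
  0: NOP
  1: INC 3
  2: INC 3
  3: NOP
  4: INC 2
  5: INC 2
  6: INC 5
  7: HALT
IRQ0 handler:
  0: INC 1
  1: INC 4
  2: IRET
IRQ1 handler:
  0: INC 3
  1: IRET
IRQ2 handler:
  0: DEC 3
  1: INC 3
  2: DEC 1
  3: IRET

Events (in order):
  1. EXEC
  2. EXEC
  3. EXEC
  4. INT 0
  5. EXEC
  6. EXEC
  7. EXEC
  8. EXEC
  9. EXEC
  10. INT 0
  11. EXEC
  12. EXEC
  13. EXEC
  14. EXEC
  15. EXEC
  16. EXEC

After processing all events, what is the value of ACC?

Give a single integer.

Event 1 (EXEC): [MAIN] PC=0: NOP
Event 2 (EXEC): [MAIN] PC=1: INC 3 -> ACC=3
Event 3 (EXEC): [MAIN] PC=2: INC 3 -> ACC=6
Event 4 (INT 0): INT 0 arrives: push (MAIN, PC=3), enter IRQ0 at PC=0 (depth now 1)
Event 5 (EXEC): [IRQ0] PC=0: INC 1 -> ACC=7
Event 6 (EXEC): [IRQ0] PC=1: INC 4 -> ACC=11
Event 7 (EXEC): [IRQ0] PC=2: IRET -> resume MAIN at PC=3 (depth now 0)
Event 8 (EXEC): [MAIN] PC=3: NOP
Event 9 (EXEC): [MAIN] PC=4: INC 2 -> ACC=13
Event 10 (INT 0): INT 0 arrives: push (MAIN, PC=5), enter IRQ0 at PC=0 (depth now 1)
Event 11 (EXEC): [IRQ0] PC=0: INC 1 -> ACC=14
Event 12 (EXEC): [IRQ0] PC=1: INC 4 -> ACC=18
Event 13 (EXEC): [IRQ0] PC=2: IRET -> resume MAIN at PC=5 (depth now 0)
Event 14 (EXEC): [MAIN] PC=5: INC 2 -> ACC=20
Event 15 (EXEC): [MAIN] PC=6: INC 5 -> ACC=25
Event 16 (EXEC): [MAIN] PC=7: HALT

Answer: 25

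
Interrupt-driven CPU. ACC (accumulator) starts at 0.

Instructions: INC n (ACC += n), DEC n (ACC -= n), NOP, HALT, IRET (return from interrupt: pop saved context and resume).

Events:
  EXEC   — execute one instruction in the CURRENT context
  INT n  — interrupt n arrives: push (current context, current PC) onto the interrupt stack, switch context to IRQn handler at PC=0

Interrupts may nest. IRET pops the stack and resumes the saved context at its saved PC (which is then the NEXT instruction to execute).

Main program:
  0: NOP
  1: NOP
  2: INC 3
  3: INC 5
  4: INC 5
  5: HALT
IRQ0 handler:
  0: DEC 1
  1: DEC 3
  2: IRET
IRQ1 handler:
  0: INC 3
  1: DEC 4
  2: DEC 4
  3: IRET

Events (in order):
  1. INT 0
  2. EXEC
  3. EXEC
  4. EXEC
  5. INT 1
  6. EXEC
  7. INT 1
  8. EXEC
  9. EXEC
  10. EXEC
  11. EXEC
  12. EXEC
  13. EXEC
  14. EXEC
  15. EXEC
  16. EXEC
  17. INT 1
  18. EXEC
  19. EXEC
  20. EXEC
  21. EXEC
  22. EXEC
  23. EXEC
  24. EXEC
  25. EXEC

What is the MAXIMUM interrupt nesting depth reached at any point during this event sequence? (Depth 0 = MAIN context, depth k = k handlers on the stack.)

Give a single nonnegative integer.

Event 1 (INT 0): INT 0 arrives: push (MAIN, PC=0), enter IRQ0 at PC=0 (depth now 1) [depth=1]
Event 2 (EXEC): [IRQ0] PC=0: DEC 1 -> ACC=-1 [depth=1]
Event 3 (EXEC): [IRQ0] PC=1: DEC 3 -> ACC=-4 [depth=1]
Event 4 (EXEC): [IRQ0] PC=2: IRET -> resume MAIN at PC=0 (depth now 0) [depth=0]
Event 5 (INT 1): INT 1 arrives: push (MAIN, PC=0), enter IRQ1 at PC=0 (depth now 1) [depth=1]
Event 6 (EXEC): [IRQ1] PC=0: INC 3 -> ACC=-1 [depth=1]
Event 7 (INT 1): INT 1 arrives: push (IRQ1, PC=1), enter IRQ1 at PC=0 (depth now 2) [depth=2]
Event 8 (EXEC): [IRQ1] PC=0: INC 3 -> ACC=2 [depth=2]
Event 9 (EXEC): [IRQ1] PC=1: DEC 4 -> ACC=-2 [depth=2]
Event 10 (EXEC): [IRQ1] PC=2: DEC 4 -> ACC=-6 [depth=2]
Event 11 (EXEC): [IRQ1] PC=3: IRET -> resume IRQ1 at PC=1 (depth now 1) [depth=1]
Event 12 (EXEC): [IRQ1] PC=1: DEC 4 -> ACC=-10 [depth=1]
Event 13 (EXEC): [IRQ1] PC=2: DEC 4 -> ACC=-14 [depth=1]
Event 14 (EXEC): [IRQ1] PC=3: IRET -> resume MAIN at PC=0 (depth now 0) [depth=0]
Event 15 (EXEC): [MAIN] PC=0: NOP [depth=0]
Event 16 (EXEC): [MAIN] PC=1: NOP [depth=0]
Event 17 (INT 1): INT 1 arrives: push (MAIN, PC=2), enter IRQ1 at PC=0 (depth now 1) [depth=1]
Event 18 (EXEC): [IRQ1] PC=0: INC 3 -> ACC=-11 [depth=1]
Event 19 (EXEC): [IRQ1] PC=1: DEC 4 -> ACC=-15 [depth=1]
Event 20 (EXEC): [IRQ1] PC=2: DEC 4 -> ACC=-19 [depth=1]
Event 21 (EXEC): [IRQ1] PC=3: IRET -> resume MAIN at PC=2 (depth now 0) [depth=0]
Event 22 (EXEC): [MAIN] PC=2: INC 3 -> ACC=-16 [depth=0]
Event 23 (EXEC): [MAIN] PC=3: INC 5 -> ACC=-11 [depth=0]
Event 24 (EXEC): [MAIN] PC=4: INC 5 -> ACC=-6 [depth=0]
Event 25 (EXEC): [MAIN] PC=5: HALT [depth=0]
Max depth observed: 2

Answer: 2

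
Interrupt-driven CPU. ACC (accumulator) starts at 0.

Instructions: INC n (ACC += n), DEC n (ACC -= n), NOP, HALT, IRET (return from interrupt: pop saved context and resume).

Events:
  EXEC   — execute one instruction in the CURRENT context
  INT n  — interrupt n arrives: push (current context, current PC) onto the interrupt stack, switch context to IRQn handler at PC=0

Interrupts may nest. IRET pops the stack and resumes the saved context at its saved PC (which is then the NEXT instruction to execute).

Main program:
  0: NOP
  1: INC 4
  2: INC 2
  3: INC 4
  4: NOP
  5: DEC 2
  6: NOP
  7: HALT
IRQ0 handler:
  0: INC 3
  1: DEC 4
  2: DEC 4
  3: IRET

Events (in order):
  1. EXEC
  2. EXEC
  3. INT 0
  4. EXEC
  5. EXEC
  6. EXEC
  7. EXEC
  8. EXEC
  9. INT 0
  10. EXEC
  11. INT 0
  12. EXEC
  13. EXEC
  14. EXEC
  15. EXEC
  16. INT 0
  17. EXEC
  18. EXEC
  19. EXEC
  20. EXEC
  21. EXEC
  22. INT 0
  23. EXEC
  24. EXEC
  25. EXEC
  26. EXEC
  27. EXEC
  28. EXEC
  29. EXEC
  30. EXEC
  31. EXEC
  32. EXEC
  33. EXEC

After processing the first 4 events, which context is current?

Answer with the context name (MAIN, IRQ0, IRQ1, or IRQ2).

Answer: IRQ0

Derivation:
Event 1 (EXEC): [MAIN] PC=0: NOP
Event 2 (EXEC): [MAIN] PC=1: INC 4 -> ACC=4
Event 3 (INT 0): INT 0 arrives: push (MAIN, PC=2), enter IRQ0 at PC=0 (depth now 1)
Event 4 (EXEC): [IRQ0] PC=0: INC 3 -> ACC=7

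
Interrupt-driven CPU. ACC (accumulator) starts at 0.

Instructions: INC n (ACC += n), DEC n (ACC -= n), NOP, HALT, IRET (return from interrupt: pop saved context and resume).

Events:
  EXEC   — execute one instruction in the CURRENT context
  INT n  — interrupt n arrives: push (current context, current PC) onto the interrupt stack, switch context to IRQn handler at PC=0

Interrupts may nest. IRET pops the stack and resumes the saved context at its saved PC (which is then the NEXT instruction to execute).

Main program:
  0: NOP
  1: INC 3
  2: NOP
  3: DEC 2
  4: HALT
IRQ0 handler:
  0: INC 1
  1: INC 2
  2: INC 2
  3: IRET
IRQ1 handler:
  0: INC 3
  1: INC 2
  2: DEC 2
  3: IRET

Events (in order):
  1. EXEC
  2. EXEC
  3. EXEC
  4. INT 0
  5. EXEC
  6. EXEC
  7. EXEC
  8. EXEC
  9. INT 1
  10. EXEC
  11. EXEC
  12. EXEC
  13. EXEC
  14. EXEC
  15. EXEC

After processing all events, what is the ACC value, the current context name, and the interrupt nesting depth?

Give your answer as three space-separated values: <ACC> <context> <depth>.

Event 1 (EXEC): [MAIN] PC=0: NOP
Event 2 (EXEC): [MAIN] PC=1: INC 3 -> ACC=3
Event 3 (EXEC): [MAIN] PC=2: NOP
Event 4 (INT 0): INT 0 arrives: push (MAIN, PC=3), enter IRQ0 at PC=0 (depth now 1)
Event 5 (EXEC): [IRQ0] PC=0: INC 1 -> ACC=4
Event 6 (EXEC): [IRQ0] PC=1: INC 2 -> ACC=6
Event 7 (EXEC): [IRQ0] PC=2: INC 2 -> ACC=8
Event 8 (EXEC): [IRQ0] PC=3: IRET -> resume MAIN at PC=3 (depth now 0)
Event 9 (INT 1): INT 1 arrives: push (MAIN, PC=3), enter IRQ1 at PC=0 (depth now 1)
Event 10 (EXEC): [IRQ1] PC=0: INC 3 -> ACC=11
Event 11 (EXEC): [IRQ1] PC=1: INC 2 -> ACC=13
Event 12 (EXEC): [IRQ1] PC=2: DEC 2 -> ACC=11
Event 13 (EXEC): [IRQ1] PC=3: IRET -> resume MAIN at PC=3 (depth now 0)
Event 14 (EXEC): [MAIN] PC=3: DEC 2 -> ACC=9
Event 15 (EXEC): [MAIN] PC=4: HALT

Answer: 9 MAIN 0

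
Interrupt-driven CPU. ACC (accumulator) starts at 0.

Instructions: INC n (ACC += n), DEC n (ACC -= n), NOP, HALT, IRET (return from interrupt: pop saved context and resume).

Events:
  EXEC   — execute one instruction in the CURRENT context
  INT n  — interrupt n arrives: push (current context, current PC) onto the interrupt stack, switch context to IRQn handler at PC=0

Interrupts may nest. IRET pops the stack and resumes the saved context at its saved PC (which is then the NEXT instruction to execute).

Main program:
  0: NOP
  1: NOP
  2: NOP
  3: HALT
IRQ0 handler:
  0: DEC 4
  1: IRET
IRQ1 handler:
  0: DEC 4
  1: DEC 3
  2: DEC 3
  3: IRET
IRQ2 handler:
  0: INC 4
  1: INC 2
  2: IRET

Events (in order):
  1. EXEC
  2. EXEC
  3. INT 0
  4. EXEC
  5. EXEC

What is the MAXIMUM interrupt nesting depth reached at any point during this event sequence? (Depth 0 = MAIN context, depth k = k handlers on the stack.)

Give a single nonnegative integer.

Answer: 1

Derivation:
Event 1 (EXEC): [MAIN] PC=0: NOP [depth=0]
Event 2 (EXEC): [MAIN] PC=1: NOP [depth=0]
Event 3 (INT 0): INT 0 arrives: push (MAIN, PC=2), enter IRQ0 at PC=0 (depth now 1) [depth=1]
Event 4 (EXEC): [IRQ0] PC=0: DEC 4 -> ACC=-4 [depth=1]
Event 5 (EXEC): [IRQ0] PC=1: IRET -> resume MAIN at PC=2 (depth now 0) [depth=0]
Max depth observed: 1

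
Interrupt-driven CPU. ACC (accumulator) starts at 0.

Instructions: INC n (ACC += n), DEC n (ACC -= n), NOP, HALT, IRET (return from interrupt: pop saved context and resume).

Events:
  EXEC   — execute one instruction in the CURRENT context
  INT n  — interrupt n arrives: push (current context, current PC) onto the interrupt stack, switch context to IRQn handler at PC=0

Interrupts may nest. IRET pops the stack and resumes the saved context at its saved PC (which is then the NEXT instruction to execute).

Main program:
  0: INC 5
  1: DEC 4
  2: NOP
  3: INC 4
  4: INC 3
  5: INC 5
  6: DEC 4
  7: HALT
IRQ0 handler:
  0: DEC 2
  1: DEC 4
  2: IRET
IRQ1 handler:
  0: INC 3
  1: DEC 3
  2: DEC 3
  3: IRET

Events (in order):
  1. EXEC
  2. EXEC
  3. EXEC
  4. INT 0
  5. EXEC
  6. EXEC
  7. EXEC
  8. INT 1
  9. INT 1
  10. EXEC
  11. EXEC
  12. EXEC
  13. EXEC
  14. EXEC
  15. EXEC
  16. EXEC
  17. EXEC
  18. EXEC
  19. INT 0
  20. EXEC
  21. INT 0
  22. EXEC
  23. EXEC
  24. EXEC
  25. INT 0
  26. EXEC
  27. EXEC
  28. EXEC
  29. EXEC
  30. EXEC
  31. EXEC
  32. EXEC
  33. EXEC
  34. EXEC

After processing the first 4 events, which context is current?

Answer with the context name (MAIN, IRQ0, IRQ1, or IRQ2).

Event 1 (EXEC): [MAIN] PC=0: INC 5 -> ACC=5
Event 2 (EXEC): [MAIN] PC=1: DEC 4 -> ACC=1
Event 3 (EXEC): [MAIN] PC=2: NOP
Event 4 (INT 0): INT 0 arrives: push (MAIN, PC=3), enter IRQ0 at PC=0 (depth now 1)

Answer: IRQ0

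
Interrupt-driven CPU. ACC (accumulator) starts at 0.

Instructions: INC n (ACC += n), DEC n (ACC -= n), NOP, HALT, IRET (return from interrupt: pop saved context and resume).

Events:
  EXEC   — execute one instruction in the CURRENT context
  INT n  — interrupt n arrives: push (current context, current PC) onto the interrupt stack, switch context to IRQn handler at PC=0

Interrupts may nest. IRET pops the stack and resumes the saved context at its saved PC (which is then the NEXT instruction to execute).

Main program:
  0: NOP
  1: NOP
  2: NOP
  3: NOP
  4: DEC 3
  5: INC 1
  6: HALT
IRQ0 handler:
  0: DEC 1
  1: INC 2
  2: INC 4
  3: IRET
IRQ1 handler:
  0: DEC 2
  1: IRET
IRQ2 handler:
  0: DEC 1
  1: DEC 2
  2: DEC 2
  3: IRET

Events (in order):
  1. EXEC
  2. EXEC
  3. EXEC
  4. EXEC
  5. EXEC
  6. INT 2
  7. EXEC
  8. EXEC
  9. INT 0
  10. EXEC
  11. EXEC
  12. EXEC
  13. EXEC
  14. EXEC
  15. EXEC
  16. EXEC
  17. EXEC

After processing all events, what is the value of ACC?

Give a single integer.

Answer: -2

Derivation:
Event 1 (EXEC): [MAIN] PC=0: NOP
Event 2 (EXEC): [MAIN] PC=1: NOP
Event 3 (EXEC): [MAIN] PC=2: NOP
Event 4 (EXEC): [MAIN] PC=3: NOP
Event 5 (EXEC): [MAIN] PC=4: DEC 3 -> ACC=-3
Event 6 (INT 2): INT 2 arrives: push (MAIN, PC=5), enter IRQ2 at PC=0 (depth now 1)
Event 7 (EXEC): [IRQ2] PC=0: DEC 1 -> ACC=-4
Event 8 (EXEC): [IRQ2] PC=1: DEC 2 -> ACC=-6
Event 9 (INT 0): INT 0 arrives: push (IRQ2, PC=2), enter IRQ0 at PC=0 (depth now 2)
Event 10 (EXEC): [IRQ0] PC=0: DEC 1 -> ACC=-7
Event 11 (EXEC): [IRQ0] PC=1: INC 2 -> ACC=-5
Event 12 (EXEC): [IRQ0] PC=2: INC 4 -> ACC=-1
Event 13 (EXEC): [IRQ0] PC=3: IRET -> resume IRQ2 at PC=2 (depth now 1)
Event 14 (EXEC): [IRQ2] PC=2: DEC 2 -> ACC=-3
Event 15 (EXEC): [IRQ2] PC=3: IRET -> resume MAIN at PC=5 (depth now 0)
Event 16 (EXEC): [MAIN] PC=5: INC 1 -> ACC=-2
Event 17 (EXEC): [MAIN] PC=6: HALT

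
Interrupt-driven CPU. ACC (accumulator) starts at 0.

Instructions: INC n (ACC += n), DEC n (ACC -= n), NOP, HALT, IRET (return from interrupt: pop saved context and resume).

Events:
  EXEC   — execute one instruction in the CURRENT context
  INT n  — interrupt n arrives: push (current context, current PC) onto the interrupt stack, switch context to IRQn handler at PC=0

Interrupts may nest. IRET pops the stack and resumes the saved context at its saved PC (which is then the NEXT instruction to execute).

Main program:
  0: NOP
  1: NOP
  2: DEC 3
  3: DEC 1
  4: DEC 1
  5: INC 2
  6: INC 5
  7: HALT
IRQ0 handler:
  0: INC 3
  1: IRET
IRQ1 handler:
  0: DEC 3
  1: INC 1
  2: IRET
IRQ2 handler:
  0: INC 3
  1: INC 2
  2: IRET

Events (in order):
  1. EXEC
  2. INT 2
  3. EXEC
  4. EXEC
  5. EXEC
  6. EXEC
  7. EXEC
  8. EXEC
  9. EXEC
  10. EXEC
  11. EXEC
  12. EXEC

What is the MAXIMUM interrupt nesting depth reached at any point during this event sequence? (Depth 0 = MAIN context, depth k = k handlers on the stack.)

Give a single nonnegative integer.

Event 1 (EXEC): [MAIN] PC=0: NOP [depth=0]
Event 2 (INT 2): INT 2 arrives: push (MAIN, PC=1), enter IRQ2 at PC=0 (depth now 1) [depth=1]
Event 3 (EXEC): [IRQ2] PC=0: INC 3 -> ACC=3 [depth=1]
Event 4 (EXEC): [IRQ2] PC=1: INC 2 -> ACC=5 [depth=1]
Event 5 (EXEC): [IRQ2] PC=2: IRET -> resume MAIN at PC=1 (depth now 0) [depth=0]
Event 6 (EXEC): [MAIN] PC=1: NOP [depth=0]
Event 7 (EXEC): [MAIN] PC=2: DEC 3 -> ACC=2 [depth=0]
Event 8 (EXEC): [MAIN] PC=3: DEC 1 -> ACC=1 [depth=0]
Event 9 (EXEC): [MAIN] PC=4: DEC 1 -> ACC=0 [depth=0]
Event 10 (EXEC): [MAIN] PC=5: INC 2 -> ACC=2 [depth=0]
Event 11 (EXEC): [MAIN] PC=6: INC 5 -> ACC=7 [depth=0]
Event 12 (EXEC): [MAIN] PC=7: HALT [depth=0]
Max depth observed: 1

Answer: 1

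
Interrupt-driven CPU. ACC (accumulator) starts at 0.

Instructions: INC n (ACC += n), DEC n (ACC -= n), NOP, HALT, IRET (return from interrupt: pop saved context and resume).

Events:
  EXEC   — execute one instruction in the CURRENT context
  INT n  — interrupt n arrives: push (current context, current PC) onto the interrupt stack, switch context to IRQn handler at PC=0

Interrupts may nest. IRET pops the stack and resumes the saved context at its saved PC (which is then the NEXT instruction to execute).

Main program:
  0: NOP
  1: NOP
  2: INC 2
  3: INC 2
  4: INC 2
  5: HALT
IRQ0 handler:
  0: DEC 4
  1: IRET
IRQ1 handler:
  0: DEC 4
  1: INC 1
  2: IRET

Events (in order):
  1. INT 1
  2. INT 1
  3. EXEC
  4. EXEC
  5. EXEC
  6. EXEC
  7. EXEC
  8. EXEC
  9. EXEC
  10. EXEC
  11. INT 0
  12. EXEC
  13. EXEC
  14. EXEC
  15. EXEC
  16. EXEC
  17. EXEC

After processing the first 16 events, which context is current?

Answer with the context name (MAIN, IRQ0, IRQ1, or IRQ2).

Answer: MAIN

Derivation:
Event 1 (INT 1): INT 1 arrives: push (MAIN, PC=0), enter IRQ1 at PC=0 (depth now 1)
Event 2 (INT 1): INT 1 arrives: push (IRQ1, PC=0), enter IRQ1 at PC=0 (depth now 2)
Event 3 (EXEC): [IRQ1] PC=0: DEC 4 -> ACC=-4
Event 4 (EXEC): [IRQ1] PC=1: INC 1 -> ACC=-3
Event 5 (EXEC): [IRQ1] PC=2: IRET -> resume IRQ1 at PC=0 (depth now 1)
Event 6 (EXEC): [IRQ1] PC=0: DEC 4 -> ACC=-7
Event 7 (EXEC): [IRQ1] PC=1: INC 1 -> ACC=-6
Event 8 (EXEC): [IRQ1] PC=2: IRET -> resume MAIN at PC=0 (depth now 0)
Event 9 (EXEC): [MAIN] PC=0: NOP
Event 10 (EXEC): [MAIN] PC=1: NOP
Event 11 (INT 0): INT 0 arrives: push (MAIN, PC=2), enter IRQ0 at PC=0 (depth now 1)
Event 12 (EXEC): [IRQ0] PC=0: DEC 4 -> ACC=-10
Event 13 (EXEC): [IRQ0] PC=1: IRET -> resume MAIN at PC=2 (depth now 0)
Event 14 (EXEC): [MAIN] PC=2: INC 2 -> ACC=-8
Event 15 (EXEC): [MAIN] PC=3: INC 2 -> ACC=-6
Event 16 (EXEC): [MAIN] PC=4: INC 2 -> ACC=-4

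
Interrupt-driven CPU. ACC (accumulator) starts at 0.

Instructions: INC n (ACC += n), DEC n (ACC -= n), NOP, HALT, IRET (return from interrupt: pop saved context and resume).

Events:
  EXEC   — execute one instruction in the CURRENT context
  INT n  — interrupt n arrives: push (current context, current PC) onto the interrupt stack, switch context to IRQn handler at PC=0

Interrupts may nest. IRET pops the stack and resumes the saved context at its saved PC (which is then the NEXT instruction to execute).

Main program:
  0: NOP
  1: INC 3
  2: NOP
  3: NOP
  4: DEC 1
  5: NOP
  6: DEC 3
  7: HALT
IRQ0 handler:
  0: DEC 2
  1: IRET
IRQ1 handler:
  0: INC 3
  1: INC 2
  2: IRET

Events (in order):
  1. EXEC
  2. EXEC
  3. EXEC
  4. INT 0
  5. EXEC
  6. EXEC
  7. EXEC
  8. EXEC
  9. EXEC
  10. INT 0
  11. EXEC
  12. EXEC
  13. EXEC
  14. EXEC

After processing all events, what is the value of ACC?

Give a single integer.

Answer: -5

Derivation:
Event 1 (EXEC): [MAIN] PC=0: NOP
Event 2 (EXEC): [MAIN] PC=1: INC 3 -> ACC=3
Event 3 (EXEC): [MAIN] PC=2: NOP
Event 4 (INT 0): INT 0 arrives: push (MAIN, PC=3), enter IRQ0 at PC=0 (depth now 1)
Event 5 (EXEC): [IRQ0] PC=0: DEC 2 -> ACC=1
Event 6 (EXEC): [IRQ0] PC=1: IRET -> resume MAIN at PC=3 (depth now 0)
Event 7 (EXEC): [MAIN] PC=3: NOP
Event 8 (EXEC): [MAIN] PC=4: DEC 1 -> ACC=0
Event 9 (EXEC): [MAIN] PC=5: NOP
Event 10 (INT 0): INT 0 arrives: push (MAIN, PC=6), enter IRQ0 at PC=0 (depth now 1)
Event 11 (EXEC): [IRQ0] PC=0: DEC 2 -> ACC=-2
Event 12 (EXEC): [IRQ0] PC=1: IRET -> resume MAIN at PC=6 (depth now 0)
Event 13 (EXEC): [MAIN] PC=6: DEC 3 -> ACC=-5
Event 14 (EXEC): [MAIN] PC=7: HALT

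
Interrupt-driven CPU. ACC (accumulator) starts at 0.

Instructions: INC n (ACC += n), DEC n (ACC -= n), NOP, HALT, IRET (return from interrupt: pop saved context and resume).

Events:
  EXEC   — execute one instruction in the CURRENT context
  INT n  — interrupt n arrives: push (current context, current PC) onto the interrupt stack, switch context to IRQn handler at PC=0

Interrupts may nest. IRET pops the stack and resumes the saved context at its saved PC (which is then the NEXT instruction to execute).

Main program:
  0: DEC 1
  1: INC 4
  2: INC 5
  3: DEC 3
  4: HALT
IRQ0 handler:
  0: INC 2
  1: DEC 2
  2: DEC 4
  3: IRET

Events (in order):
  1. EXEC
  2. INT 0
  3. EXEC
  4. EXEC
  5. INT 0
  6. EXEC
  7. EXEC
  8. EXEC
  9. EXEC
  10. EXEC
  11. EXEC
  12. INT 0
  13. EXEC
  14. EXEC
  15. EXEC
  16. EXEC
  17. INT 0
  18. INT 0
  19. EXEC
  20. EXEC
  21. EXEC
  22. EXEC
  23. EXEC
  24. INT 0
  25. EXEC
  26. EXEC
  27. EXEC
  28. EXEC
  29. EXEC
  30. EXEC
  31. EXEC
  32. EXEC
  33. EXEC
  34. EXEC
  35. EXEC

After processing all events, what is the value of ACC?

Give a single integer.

Answer: -19

Derivation:
Event 1 (EXEC): [MAIN] PC=0: DEC 1 -> ACC=-1
Event 2 (INT 0): INT 0 arrives: push (MAIN, PC=1), enter IRQ0 at PC=0 (depth now 1)
Event 3 (EXEC): [IRQ0] PC=0: INC 2 -> ACC=1
Event 4 (EXEC): [IRQ0] PC=1: DEC 2 -> ACC=-1
Event 5 (INT 0): INT 0 arrives: push (IRQ0, PC=2), enter IRQ0 at PC=0 (depth now 2)
Event 6 (EXEC): [IRQ0] PC=0: INC 2 -> ACC=1
Event 7 (EXEC): [IRQ0] PC=1: DEC 2 -> ACC=-1
Event 8 (EXEC): [IRQ0] PC=2: DEC 4 -> ACC=-5
Event 9 (EXEC): [IRQ0] PC=3: IRET -> resume IRQ0 at PC=2 (depth now 1)
Event 10 (EXEC): [IRQ0] PC=2: DEC 4 -> ACC=-9
Event 11 (EXEC): [IRQ0] PC=3: IRET -> resume MAIN at PC=1 (depth now 0)
Event 12 (INT 0): INT 0 arrives: push (MAIN, PC=1), enter IRQ0 at PC=0 (depth now 1)
Event 13 (EXEC): [IRQ0] PC=0: INC 2 -> ACC=-7
Event 14 (EXEC): [IRQ0] PC=1: DEC 2 -> ACC=-9
Event 15 (EXEC): [IRQ0] PC=2: DEC 4 -> ACC=-13
Event 16 (EXEC): [IRQ0] PC=3: IRET -> resume MAIN at PC=1 (depth now 0)
Event 17 (INT 0): INT 0 arrives: push (MAIN, PC=1), enter IRQ0 at PC=0 (depth now 1)
Event 18 (INT 0): INT 0 arrives: push (IRQ0, PC=0), enter IRQ0 at PC=0 (depth now 2)
Event 19 (EXEC): [IRQ0] PC=0: INC 2 -> ACC=-11
Event 20 (EXEC): [IRQ0] PC=1: DEC 2 -> ACC=-13
Event 21 (EXEC): [IRQ0] PC=2: DEC 4 -> ACC=-17
Event 22 (EXEC): [IRQ0] PC=3: IRET -> resume IRQ0 at PC=0 (depth now 1)
Event 23 (EXEC): [IRQ0] PC=0: INC 2 -> ACC=-15
Event 24 (INT 0): INT 0 arrives: push (IRQ0, PC=1), enter IRQ0 at PC=0 (depth now 2)
Event 25 (EXEC): [IRQ0] PC=0: INC 2 -> ACC=-13
Event 26 (EXEC): [IRQ0] PC=1: DEC 2 -> ACC=-15
Event 27 (EXEC): [IRQ0] PC=2: DEC 4 -> ACC=-19
Event 28 (EXEC): [IRQ0] PC=3: IRET -> resume IRQ0 at PC=1 (depth now 1)
Event 29 (EXEC): [IRQ0] PC=1: DEC 2 -> ACC=-21
Event 30 (EXEC): [IRQ0] PC=2: DEC 4 -> ACC=-25
Event 31 (EXEC): [IRQ0] PC=3: IRET -> resume MAIN at PC=1 (depth now 0)
Event 32 (EXEC): [MAIN] PC=1: INC 4 -> ACC=-21
Event 33 (EXEC): [MAIN] PC=2: INC 5 -> ACC=-16
Event 34 (EXEC): [MAIN] PC=3: DEC 3 -> ACC=-19
Event 35 (EXEC): [MAIN] PC=4: HALT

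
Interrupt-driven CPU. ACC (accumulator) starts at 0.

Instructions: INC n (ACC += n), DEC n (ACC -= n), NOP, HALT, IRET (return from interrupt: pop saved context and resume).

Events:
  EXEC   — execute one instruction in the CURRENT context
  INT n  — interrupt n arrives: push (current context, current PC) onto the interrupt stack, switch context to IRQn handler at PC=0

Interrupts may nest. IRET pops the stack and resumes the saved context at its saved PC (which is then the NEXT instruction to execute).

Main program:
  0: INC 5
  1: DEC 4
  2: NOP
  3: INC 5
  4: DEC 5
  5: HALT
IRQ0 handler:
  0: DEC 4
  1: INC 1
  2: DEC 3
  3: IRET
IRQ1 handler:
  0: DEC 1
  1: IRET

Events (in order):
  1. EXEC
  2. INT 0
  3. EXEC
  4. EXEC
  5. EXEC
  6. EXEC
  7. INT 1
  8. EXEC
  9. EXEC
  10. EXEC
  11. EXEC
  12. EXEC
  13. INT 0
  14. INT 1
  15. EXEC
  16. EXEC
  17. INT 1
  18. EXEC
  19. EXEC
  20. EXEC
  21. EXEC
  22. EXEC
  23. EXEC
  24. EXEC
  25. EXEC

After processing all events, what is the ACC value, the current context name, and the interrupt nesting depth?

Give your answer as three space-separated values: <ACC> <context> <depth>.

Event 1 (EXEC): [MAIN] PC=0: INC 5 -> ACC=5
Event 2 (INT 0): INT 0 arrives: push (MAIN, PC=1), enter IRQ0 at PC=0 (depth now 1)
Event 3 (EXEC): [IRQ0] PC=0: DEC 4 -> ACC=1
Event 4 (EXEC): [IRQ0] PC=1: INC 1 -> ACC=2
Event 5 (EXEC): [IRQ0] PC=2: DEC 3 -> ACC=-1
Event 6 (EXEC): [IRQ0] PC=3: IRET -> resume MAIN at PC=1 (depth now 0)
Event 7 (INT 1): INT 1 arrives: push (MAIN, PC=1), enter IRQ1 at PC=0 (depth now 1)
Event 8 (EXEC): [IRQ1] PC=0: DEC 1 -> ACC=-2
Event 9 (EXEC): [IRQ1] PC=1: IRET -> resume MAIN at PC=1 (depth now 0)
Event 10 (EXEC): [MAIN] PC=1: DEC 4 -> ACC=-6
Event 11 (EXEC): [MAIN] PC=2: NOP
Event 12 (EXEC): [MAIN] PC=3: INC 5 -> ACC=-1
Event 13 (INT 0): INT 0 arrives: push (MAIN, PC=4), enter IRQ0 at PC=0 (depth now 1)
Event 14 (INT 1): INT 1 arrives: push (IRQ0, PC=0), enter IRQ1 at PC=0 (depth now 2)
Event 15 (EXEC): [IRQ1] PC=0: DEC 1 -> ACC=-2
Event 16 (EXEC): [IRQ1] PC=1: IRET -> resume IRQ0 at PC=0 (depth now 1)
Event 17 (INT 1): INT 1 arrives: push (IRQ0, PC=0), enter IRQ1 at PC=0 (depth now 2)
Event 18 (EXEC): [IRQ1] PC=0: DEC 1 -> ACC=-3
Event 19 (EXEC): [IRQ1] PC=1: IRET -> resume IRQ0 at PC=0 (depth now 1)
Event 20 (EXEC): [IRQ0] PC=0: DEC 4 -> ACC=-7
Event 21 (EXEC): [IRQ0] PC=1: INC 1 -> ACC=-6
Event 22 (EXEC): [IRQ0] PC=2: DEC 3 -> ACC=-9
Event 23 (EXEC): [IRQ0] PC=3: IRET -> resume MAIN at PC=4 (depth now 0)
Event 24 (EXEC): [MAIN] PC=4: DEC 5 -> ACC=-14
Event 25 (EXEC): [MAIN] PC=5: HALT

Answer: -14 MAIN 0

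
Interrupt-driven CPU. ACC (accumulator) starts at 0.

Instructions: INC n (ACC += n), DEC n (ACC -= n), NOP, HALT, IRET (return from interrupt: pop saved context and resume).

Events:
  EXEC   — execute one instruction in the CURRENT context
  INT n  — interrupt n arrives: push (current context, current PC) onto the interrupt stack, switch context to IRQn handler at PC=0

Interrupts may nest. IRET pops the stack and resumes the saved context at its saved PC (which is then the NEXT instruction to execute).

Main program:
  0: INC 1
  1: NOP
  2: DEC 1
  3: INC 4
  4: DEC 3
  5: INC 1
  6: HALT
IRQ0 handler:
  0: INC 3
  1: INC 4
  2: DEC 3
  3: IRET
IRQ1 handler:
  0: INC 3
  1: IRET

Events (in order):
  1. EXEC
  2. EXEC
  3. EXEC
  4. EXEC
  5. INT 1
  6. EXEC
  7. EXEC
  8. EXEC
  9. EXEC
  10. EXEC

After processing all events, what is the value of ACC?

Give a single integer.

Answer: 5

Derivation:
Event 1 (EXEC): [MAIN] PC=0: INC 1 -> ACC=1
Event 2 (EXEC): [MAIN] PC=1: NOP
Event 3 (EXEC): [MAIN] PC=2: DEC 1 -> ACC=0
Event 4 (EXEC): [MAIN] PC=3: INC 4 -> ACC=4
Event 5 (INT 1): INT 1 arrives: push (MAIN, PC=4), enter IRQ1 at PC=0 (depth now 1)
Event 6 (EXEC): [IRQ1] PC=0: INC 3 -> ACC=7
Event 7 (EXEC): [IRQ1] PC=1: IRET -> resume MAIN at PC=4 (depth now 0)
Event 8 (EXEC): [MAIN] PC=4: DEC 3 -> ACC=4
Event 9 (EXEC): [MAIN] PC=5: INC 1 -> ACC=5
Event 10 (EXEC): [MAIN] PC=6: HALT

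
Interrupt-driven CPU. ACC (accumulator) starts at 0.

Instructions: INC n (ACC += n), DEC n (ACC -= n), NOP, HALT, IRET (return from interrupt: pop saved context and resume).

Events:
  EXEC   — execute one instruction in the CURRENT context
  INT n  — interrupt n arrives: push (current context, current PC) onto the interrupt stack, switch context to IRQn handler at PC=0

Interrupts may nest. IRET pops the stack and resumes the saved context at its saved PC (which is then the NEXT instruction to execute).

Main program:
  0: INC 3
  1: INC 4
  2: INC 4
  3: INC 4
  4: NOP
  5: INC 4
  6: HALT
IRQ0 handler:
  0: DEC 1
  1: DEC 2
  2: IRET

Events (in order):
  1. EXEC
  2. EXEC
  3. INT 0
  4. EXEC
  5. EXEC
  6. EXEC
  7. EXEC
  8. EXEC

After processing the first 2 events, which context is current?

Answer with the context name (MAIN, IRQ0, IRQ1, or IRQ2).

Answer: MAIN

Derivation:
Event 1 (EXEC): [MAIN] PC=0: INC 3 -> ACC=3
Event 2 (EXEC): [MAIN] PC=1: INC 4 -> ACC=7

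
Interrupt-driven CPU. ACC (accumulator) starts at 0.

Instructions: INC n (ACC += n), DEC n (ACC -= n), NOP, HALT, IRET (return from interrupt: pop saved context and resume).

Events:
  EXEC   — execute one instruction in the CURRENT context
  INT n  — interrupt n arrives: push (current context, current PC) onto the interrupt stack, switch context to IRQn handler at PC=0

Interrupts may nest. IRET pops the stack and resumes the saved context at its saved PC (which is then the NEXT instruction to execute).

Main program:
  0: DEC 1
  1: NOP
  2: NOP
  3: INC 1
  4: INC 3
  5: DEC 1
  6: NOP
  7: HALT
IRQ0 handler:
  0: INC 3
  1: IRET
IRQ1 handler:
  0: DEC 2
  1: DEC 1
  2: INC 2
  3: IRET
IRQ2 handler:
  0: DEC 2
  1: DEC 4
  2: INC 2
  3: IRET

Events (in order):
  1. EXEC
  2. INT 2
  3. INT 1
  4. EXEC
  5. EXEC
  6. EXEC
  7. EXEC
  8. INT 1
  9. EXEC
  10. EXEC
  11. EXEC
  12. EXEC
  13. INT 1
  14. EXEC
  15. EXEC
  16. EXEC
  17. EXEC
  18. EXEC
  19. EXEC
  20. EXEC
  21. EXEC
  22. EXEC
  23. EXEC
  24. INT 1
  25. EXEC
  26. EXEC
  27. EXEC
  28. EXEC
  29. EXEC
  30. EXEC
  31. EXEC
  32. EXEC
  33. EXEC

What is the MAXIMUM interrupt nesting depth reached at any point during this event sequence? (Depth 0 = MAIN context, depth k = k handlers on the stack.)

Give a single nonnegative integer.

Answer: 2

Derivation:
Event 1 (EXEC): [MAIN] PC=0: DEC 1 -> ACC=-1 [depth=0]
Event 2 (INT 2): INT 2 arrives: push (MAIN, PC=1), enter IRQ2 at PC=0 (depth now 1) [depth=1]
Event 3 (INT 1): INT 1 arrives: push (IRQ2, PC=0), enter IRQ1 at PC=0 (depth now 2) [depth=2]
Event 4 (EXEC): [IRQ1] PC=0: DEC 2 -> ACC=-3 [depth=2]
Event 5 (EXEC): [IRQ1] PC=1: DEC 1 -> ACC=-4 [depth=2]
Event 6 (EXEC): [IRQ1] PC=2: INC 2 -> ACC=-2 [depth=2]
Event 7 (EXEC): [IRQ1] PC=3: IRET -> resume IRQ2 at PC=0 (depth now 1) [depth=1]
Event 8 (INT 1): INT 1 arrives: push (IRQ2, PC=0), enter IRQ1 at PC=0 (depth now 2) [depth=2]
Event 9 (EXEC): [IRQ1] PC=0: DEC 2 -> ACC=-4 [depth=2]
Event 10 (EXEC): [IRQ1] PC=1: DEC 1 -> ACC=-5 [depth=2]
Event 11 (EXEC): [IRQ1] PC=2: INC 2 -> ACC=-3 [depth=2]
Event 12 (EXEC): [IRQ1] PC=3: IRET -> resume IRQ2 at PC=0 (depth now 1) [depth=1]
Event 13 (INT 1): INT 1 arrives: push (IRQ2, PC=0), enter IRQ1 at PC=0 (depth now 2) [depth=2]
Event 14 (EXEC): [IRQ1] PC=0: DEC 2 -> ACC=-5 [depth=2]
Event 15 (EXEC): [IRQ1] PC=1: DEC 1 -> ACC=-6 [depth=2]
Event 16 (EXEC): [IRQ1] PC=2: INC 2 -> ACC=-4 [depth=2]
Event 17 (EXEC): [IRQ1] PC=3: IRET -> resume IRQ2 at PC=0 (depth now 1) [depth=1]
Event 18 (EXEC): [IRQ2] PC=0: DEC 2 -> ACC=-6 [depth=1]
Event 19 (EXEC): [IRQ2] PC=1: DEC 4 -> ACC=-10 [depth=1]
Event 20 (EXEC): [IRQ2] PC=2: INC 2 -> ACC=-8 [depth=1]
Event 21 (EXEC): [IRQ2] PC=3: IRET -> resume MAIN at PC=1 (depth now 0) [depth=0]
Event 22 (EXEC): [MAIN] PC=1: NOP [depth=0]
Event 23 (EXEC): [MAIN] PC=2: NOP [depth=0]
Event 24 (INT 1): INT 1 arrives: push (MAIN, PC=3), enter IRQ1 at PC=0 (depth now 1) [depth=1]
Event 25 (EXEC): [IRQ1] PC=0: DEC 2 -> ACC=-10 [depth=1]
Event 26 (EXEC): [IRQ1] PC=1: DEC 1 -> ACC=-11 [depth=1]
Event 27 (EXEC): [IRQ1] PC=2: INC 2 -> ACC=-9 [depth=1]
Event 28 (EXEC): [IRQ1] PC=3: IRET -> resume MAIN at PC=3 (depth now 0) [depth=0]
Event 29 (EXEC): [MAIN] PC=3: INC 1 -> ACC=-8 [depth=0]
Event 30 (EXEC): [MAIN] PC=4: INC 3 -> ACC=-5 [depth=0]
Event 31 (EXEC): [MAIN] PC=5: DEC 1 -> ACC=-6 [depth=0]
Event 32 (EXEC): [MAIN] PC=6: NOP [depth=0]
Event 33 (EXEC): [MAIN] PC=7: HALT [depth=0]
Max depth observed: 2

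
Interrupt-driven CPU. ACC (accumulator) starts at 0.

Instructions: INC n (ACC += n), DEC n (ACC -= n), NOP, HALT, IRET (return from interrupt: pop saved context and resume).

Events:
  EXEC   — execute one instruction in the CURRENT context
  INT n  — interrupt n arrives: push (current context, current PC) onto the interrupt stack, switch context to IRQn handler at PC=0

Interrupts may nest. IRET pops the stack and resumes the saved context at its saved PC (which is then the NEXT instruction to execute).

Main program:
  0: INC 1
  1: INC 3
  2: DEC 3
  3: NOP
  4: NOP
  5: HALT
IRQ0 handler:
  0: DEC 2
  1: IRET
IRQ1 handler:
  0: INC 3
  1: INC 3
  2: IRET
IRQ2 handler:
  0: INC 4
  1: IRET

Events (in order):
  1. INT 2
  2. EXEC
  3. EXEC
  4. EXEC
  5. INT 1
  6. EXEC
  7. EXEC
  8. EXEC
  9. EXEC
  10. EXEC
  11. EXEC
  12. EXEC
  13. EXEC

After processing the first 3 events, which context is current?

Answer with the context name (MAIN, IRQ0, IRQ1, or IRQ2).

Event 1 (INT 2): INT 2 arrives: push (MAIN, PC=0), enter IRQ2 at PC=0 (depth now 1)
Event 2 (EXEC): [IRQ2] PC=0: INC 4 -> ACC=4
Event 3 (EXEC): [IRQ2] PC=1: IRET -> resume MAIN at PC=0 (depth now 0)

Answer: MAIN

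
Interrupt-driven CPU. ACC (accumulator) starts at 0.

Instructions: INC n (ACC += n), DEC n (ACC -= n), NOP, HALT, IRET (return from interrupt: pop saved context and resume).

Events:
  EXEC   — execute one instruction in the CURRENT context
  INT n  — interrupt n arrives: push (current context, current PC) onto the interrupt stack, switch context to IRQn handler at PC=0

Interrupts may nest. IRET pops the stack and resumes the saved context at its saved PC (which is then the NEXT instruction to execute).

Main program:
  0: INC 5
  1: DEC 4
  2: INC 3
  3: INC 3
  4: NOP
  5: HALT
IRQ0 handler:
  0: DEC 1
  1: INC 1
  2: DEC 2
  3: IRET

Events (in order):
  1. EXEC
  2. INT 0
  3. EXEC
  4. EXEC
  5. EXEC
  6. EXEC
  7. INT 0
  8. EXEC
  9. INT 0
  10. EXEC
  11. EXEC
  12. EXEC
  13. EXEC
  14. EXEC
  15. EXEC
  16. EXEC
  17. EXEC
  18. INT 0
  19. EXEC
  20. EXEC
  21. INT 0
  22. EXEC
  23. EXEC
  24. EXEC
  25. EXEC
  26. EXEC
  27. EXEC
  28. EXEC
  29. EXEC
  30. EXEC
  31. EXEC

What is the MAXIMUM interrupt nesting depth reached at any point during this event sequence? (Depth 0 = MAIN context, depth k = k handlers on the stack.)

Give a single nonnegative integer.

Event 1 (EXEC): [MAIN] PC=0: INC 5 -> ACC=5 [depth=0]
Event 2 (INT 0): INT 0 arrives: push (MAIN, PC=1), enter IRQ0 at PC=0 (depth now 1) [depth=1]
Event 3 (EXEC): [IRQ0] PC=0: DEC 1 -> ACC=4 [depth=1]
Event 4 (EXEC): [IRQ0] PC=1: INC 1 -> ACC=5 [depth=1]
Event 5 (EXEC): [IRQ0] PC=2: DEC 2 -> ACC=3 [depth=1]
Event 6 (EXEC): [IRQ0] PC=3: IRET -> resume MAIN at PC=1 (depth now 0) [depth=0]
Event 7 (INT 0): INT 0 arrives: push (MAIN, PC=1), enter IRQ0 at PC=0 (depth now 1) [depth=1]
Event 8 (EXEC): [IRQ0] PC=0: DEC 1 -> ACC=2 [depth=1]
Event 9 (INT 0): INT 0 arrives: push (IRQ0, PC=1), enter IRQ0 at PC=0 (depth now 2) [depth=2]
Event 10 (EXEC): [IRQ0] PC=0: DEC 1 -> ACC=1 [depth=2]
Event 11 (EXEC): [IRQ0] PC=1: INC 1 -> ACC=2 [depth=2]
Event 12 (EXEC): [IRQ0] PC=2: DEC 2 -> ACC=0 [depth=2]
Event 13 (EXEC): [IRQ0] PC=3: IRET -> resume IRQ0 at PC=1 (depth now 1) [depth=1]
Event 14 (EXEC): [IRQ0] PC=1: INC 1 -> ACC=1 [depth=1]
Event 15 (EXEC): [IRQ0] PC=2: DEC 2 -> ACC=-1 [depth=1]
Event 16 (EXEC): [IRQ0] PC=3: IRET -> resume MAIN at PC=1 (depth now 0) [depth=0]
Event 17 (EXEC): [MAIN] PC=1: DEC 4 -> ACC=-5 [depth=0]
Event 18 (INT 0): INT 0 arrives: push (MAIN, PC=2), enter IRQ0 at PC=0 (depth now 1) [depth=1]
Event 19 (EXEC): [IRQ0] PC=0: DEC 1 -> ACC=-6 [depth=1]
Event 20 (EXEC): [IRQ0] PC=1: INC 1 -> ACC=-5 [depth=1]
Event 21 (INT 0): INT 0 arrives: push (IRQ0, PC=2), enter IRQ0 at PC=0 (depth now 2) [depth=2]
Event 22 (EXEC): [IRQ0] PC=0: DEC 1 -> ACC=-6 [depth=2]
Event 23 (EXEC): [IRQ0] PC=1: INC 1 -> ACC=-5 [depth=2]
Event 24 (EXEC): [IRQ0] PC=2: DEC 2 -> ACC=-7 [depth=2]
Event 25 (EXEC): [IRQ0] PC=3: IRET -> resume IRQ0 at PC=2 (depth now 1) [depth=1]
Event 26 (EXEC): [IRQ0] PC=2: DEC 2 -> ACC=-9 [depth=1]
Event 27 (EXEC): [IRQ0] PC=3: IRET -> resume MAIN at PC=2 (depth now 0) [depth=0]
Event 28 (EXEC): [MAIN] PC=2: INC 3 -> ACC=-6 [depth=0]
Event 29 (EXEC): [MAIN] PC=3: INC 3 -> ACC=-3 [depth=0]
Event 30 (EXEC): [MAIN] PC=4: NOP [depth=0]
Event 31 (EXEC): [MAIN] PC=5: HALT [depth=0]
Max depth observed: 2

Answer: 2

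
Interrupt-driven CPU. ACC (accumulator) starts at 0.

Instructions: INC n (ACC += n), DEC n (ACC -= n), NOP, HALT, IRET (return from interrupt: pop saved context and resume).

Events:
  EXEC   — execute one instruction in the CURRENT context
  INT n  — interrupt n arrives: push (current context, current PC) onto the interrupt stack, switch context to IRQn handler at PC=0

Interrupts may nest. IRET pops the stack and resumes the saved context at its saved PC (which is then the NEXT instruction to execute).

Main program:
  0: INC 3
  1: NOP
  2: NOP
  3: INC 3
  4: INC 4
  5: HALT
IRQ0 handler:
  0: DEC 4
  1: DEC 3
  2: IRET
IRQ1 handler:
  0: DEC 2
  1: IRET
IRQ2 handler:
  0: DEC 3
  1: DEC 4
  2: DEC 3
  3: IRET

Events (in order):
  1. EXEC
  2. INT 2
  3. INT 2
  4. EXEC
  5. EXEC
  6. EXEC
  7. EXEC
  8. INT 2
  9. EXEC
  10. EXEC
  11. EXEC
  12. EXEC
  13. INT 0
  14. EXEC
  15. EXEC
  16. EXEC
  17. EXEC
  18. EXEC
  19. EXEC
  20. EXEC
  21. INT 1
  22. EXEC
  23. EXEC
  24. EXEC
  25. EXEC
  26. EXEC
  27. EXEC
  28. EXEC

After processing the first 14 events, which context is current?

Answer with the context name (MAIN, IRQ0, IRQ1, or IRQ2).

Event 1 (EXEC): [MAIN] PC=0: INC 3 -> ACC=3
Event 2 (INT 2): INT 2 arrives: push (MAIN, PC=1), enter IRQ2 at PC=0 (depth now 1)
Event 3 (INT 2): INT 2 arrives: push (IRQ2, PC=0), enter IRQ2 at PC=0 (depth now 2)
Event 4 (EXEC): [IRQ2] PC=0: DEC 3 -> ACC=0
Event 5 (EXEC): [IRQ2] PC=1: DEC 4 -> ACC=-4
Event 6 (EXEC): [IRQ2] PC=2: DEC 3 -> ACC=-7
Event 7 (EXEC): [IRQ2] PC=3: IRET -> resume IRQ2 at PC=0 (depth now 1)
Event 8 (INT 2): INT 2 arrives: push (IRQ2, PC=0), enter IRQ2 at PC=0 (depth now 2)
Event 9 (EXEC): [IRQ2] PC=0: DEC 3 -> ACC=-10
Event 10 (EXEC): [IRQ2] PC=1: DEC 4 -> ACC=-14
Event 11 (EXEC): [IRQ2] PC=2: DEC 3 -> ACC=-17
Event 12 (EXEC): [IRQ2] PC=3: IRET -> resume IRQ2 at PC=0 (depth now 1)
Event 13 (INT 0): INT 0 arrives: push (IRQ2, PC=0), enter IRQ0 at PC=0 (depth now 2)
Event 14 (EXEC): [IRQ0] PC=0: DEC 4 -> ACC=-21

Answer: IRQ0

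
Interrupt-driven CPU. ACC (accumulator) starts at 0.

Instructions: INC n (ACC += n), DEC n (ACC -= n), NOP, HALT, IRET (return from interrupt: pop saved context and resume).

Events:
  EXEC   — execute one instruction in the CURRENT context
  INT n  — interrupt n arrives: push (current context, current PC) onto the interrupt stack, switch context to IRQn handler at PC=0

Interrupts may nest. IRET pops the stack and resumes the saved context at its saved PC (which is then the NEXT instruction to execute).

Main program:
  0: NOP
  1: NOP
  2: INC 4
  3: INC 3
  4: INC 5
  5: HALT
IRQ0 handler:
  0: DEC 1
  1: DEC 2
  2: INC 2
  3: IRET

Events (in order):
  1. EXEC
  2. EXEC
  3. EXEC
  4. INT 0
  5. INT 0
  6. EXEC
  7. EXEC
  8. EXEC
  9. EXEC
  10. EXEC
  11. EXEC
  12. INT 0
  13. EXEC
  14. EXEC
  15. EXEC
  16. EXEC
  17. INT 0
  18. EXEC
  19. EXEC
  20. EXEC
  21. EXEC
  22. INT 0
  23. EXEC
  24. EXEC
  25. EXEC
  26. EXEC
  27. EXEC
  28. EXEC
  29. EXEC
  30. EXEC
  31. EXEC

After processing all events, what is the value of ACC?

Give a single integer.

Answer: 7

Derivation:
Event 1 (EXEC): [MAIN] PC=0: NOP
Event 2 (EXEC): [MAIN] PC=1: NOP
Event 3 (EXEC): [MAIN] PC=2: INC 4 -> ACC=4
Event 4 (INT 0): INT 0 arrives: push (MAIN, PC=3), enter IRQ0 at PC=0 (depth now 1)
Event 5 (INT 0): INT 0 arrives: push (IRQ0, PC=0), enter IRQ0 at PC=0 (depth now 2)
Event 6 (EXEC): [IRQ0] PC=0: DEC 1 -> ACC=3
Event 7 (EXEC): [IRQ0] PC=1: DEC 2 -> ACC=1
Event 8 (EXEC): [IRQ0] PC=2: INC 2 -> ACC=3
Event 9 (EXEC): [IRQ0] PC=3: IRET -> resume IRQ0 at PC=0 (depth now 1)
Event 10 (EXEC): [IRQ0] PC=0: DEC 1 -> ACC=2
Event 11 (EXEC): [IRQ0] PC=1: DEC 2 -> ACC=0
Event 12 (INT 0): INT 0 arrives: push (IRQ0, PC=2), enter IRQ0 at PC=0 (depth now 2)
Event 13 (EXEC): [IRQ0] PC=0: DEC 1 -> ACC=-1
Event 14 (EXEC): [IRQ0] PC=1: DEC 2 -> ACC=-3
Event 15 (EXEC): [IRQ0] PC=2: INC 2 -> ACC=-1
Event 16 (EXEC): [IRQ0] PC=3: IRET -> resume IRQ0 at PC=2 (depth now 1)
Event 17 (INT 0): INT 0 arrives: push (IRQ0, PC=2), enter IRQ0 at PC=0 (depth now 2)
Event 18 (EXEC): [IRQ0] PC=0: DEC 1 -> ACC=-2
Event 19 (EXEC): [IRQ0] PC=1: DEC 2 -> ACC=-4
Event 20 (EXEC): [IRQ0] PC=2: INC 2 -> ACC=-2
Event 21 (EXEC): [IRQ0] PC=3: IRET -> resume IRQ0 at PC=2 (depth now 1)
Event 22 (INT 0): INT 0 arrives: push (IRQ0, PC=2), enter IRQ0 at PC=0 (depth now 2)
Event 23 (EXEC): [IRQ0] PC=0: DEC 1 -> ACC=-3
Event 24 (EXEC): [IRQ0] PC=1: DEC 2 -> ACC=-5
Event 25 (EXEC): [IRQ0] PC=2: INC 2 -> ACC=-3
Event 26 (EXEC): [IRQ0] PC=3: IRET -> resume IRQ0 at PC=2 (depth now 1)
Event 27 (EXEC): [IRQ0] PC=2: INC 2 -> ACC=-1
Event 28 (EXEC): [IRQ0] PC=3: IRET -> resume MAIN at PC=3 (depth now 0)
Event 29 (EXEC): [MAIN] PC=3: INC 3 -> ACC=2
Event 30 (EXEC): [MAIN] PC=4: INC 5 -> ACC=7
Event 31 (EXEC): [MAIN] PC=5: HALT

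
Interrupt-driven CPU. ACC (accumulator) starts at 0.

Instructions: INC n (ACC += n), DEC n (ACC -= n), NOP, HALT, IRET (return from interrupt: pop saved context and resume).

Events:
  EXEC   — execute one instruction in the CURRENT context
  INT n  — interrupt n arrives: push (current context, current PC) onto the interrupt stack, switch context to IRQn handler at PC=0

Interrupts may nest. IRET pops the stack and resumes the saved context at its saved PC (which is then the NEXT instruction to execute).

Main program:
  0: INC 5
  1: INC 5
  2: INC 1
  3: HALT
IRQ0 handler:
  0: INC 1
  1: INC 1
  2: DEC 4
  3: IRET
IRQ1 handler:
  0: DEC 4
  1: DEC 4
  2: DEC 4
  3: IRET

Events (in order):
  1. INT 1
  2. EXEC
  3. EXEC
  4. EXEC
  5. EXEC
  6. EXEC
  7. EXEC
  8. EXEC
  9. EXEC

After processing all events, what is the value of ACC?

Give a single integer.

Answer: -1

Derivation:
Event 1 (INT 1): INT 1 arrives: push (MAIN, PC=0), enter IRQ1 at PC=0 (depth now 1)
Event 2 (EXEC): [IRQ1] PC=0: DEC 4 -> ACC=-4
Event 3 (EXEC): [IRQ1] PC=1: DEC 4 -> ACC=-8
Event 4 (EXEC): [IRQ1] PC=2: DEC 4 -> ACC=-12
Event 5 (EXEC): [IRQ1] PC=3: IRET -> resume MAIN at PC=0 (depth now 0)
Event 6 (EXEC): [MAIN] PC=0: INC 5 -> ACC=-7
Event 7 (EXEC): [MAIN] PC=1: INC 5 -> ACC=-2
Event 8 (EXEC): [MAIN] PC=2: INC 1 -> ACC=-1
Event 9 (EXEC): [MAIN] PC=3: HALT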